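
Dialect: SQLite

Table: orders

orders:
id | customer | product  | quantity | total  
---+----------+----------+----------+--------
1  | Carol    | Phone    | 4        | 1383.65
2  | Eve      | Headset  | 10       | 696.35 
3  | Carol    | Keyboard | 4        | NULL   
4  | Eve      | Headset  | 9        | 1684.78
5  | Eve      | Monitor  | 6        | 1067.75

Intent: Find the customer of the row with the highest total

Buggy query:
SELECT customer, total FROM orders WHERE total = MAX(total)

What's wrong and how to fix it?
Bug: WHERE is evaluated per row; an aggregate over the whole table isn't defined there

Fix: Use a subquery: WHERE total = (SELECT MAX(total) FROM orders)

Corrected query:
SELECT customer, total FROM orders WHERE total = (SELECT MAX(total) FROM orders)

Result:
customer | total  
---------+--------
Eve      | 1684.78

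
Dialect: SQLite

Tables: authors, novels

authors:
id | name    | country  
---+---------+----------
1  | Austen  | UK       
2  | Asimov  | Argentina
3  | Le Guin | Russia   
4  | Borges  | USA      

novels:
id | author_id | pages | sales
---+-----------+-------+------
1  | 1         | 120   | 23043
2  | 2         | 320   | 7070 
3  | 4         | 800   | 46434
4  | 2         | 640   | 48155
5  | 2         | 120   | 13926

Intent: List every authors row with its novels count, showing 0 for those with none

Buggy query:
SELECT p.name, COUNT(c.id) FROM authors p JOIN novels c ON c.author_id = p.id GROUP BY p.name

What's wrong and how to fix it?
Bug: INNER JOIN drops authors rows that have no matching novels rows

Fix: Use LEFT JOIN so parents without children still appear (COUNT(c.id) gives 0)

Corrected query:
SELECT p.name, COUNT(c.id) FROM authors p LEFT JOIN novels c ON c.author_id = p.id GROUP BY p.name

Result:
name    | COUNT(c.id)
--------+------------
Asimov  | 3          
Austen  | 1          
Borges  | 1          
Le Guin | 0          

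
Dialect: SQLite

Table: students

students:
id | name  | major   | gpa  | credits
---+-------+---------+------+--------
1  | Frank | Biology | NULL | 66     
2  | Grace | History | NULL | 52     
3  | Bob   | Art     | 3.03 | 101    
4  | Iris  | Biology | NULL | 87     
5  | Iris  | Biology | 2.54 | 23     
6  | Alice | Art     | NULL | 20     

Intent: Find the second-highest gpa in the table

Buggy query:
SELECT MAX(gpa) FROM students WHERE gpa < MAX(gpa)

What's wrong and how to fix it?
Bug: The inner MAX is an aggregate inside WHERE, which is not allowed

Fix: Put the inner MAX in a scalar subquery

Corrected query:
SELECT MAX(gpa) FROM students WHERE gpa < (SELECT MAX(gpa) FROM students)

Result:
MAX(gpa)
--------
2.54    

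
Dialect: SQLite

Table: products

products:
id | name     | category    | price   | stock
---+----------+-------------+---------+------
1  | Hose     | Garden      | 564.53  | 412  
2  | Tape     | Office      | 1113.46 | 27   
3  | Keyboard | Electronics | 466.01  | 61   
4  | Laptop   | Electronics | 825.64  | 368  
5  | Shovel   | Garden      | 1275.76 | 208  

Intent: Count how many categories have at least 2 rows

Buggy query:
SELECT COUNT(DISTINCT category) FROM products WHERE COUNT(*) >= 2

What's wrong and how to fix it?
Bug: COUNT(*) cannot appear in WHERE; the per-group count doesn't exist yet

Fix: Group first with HAVING COUNT(*) >= 2, then COUNT the resulting groups

Corrected query:
SELECT COUNT(*) FROM (SELECT category FROM products GROUP BY category HAVING COUNT(*) >= 2)

Result:
COUNT(*)
--------
2       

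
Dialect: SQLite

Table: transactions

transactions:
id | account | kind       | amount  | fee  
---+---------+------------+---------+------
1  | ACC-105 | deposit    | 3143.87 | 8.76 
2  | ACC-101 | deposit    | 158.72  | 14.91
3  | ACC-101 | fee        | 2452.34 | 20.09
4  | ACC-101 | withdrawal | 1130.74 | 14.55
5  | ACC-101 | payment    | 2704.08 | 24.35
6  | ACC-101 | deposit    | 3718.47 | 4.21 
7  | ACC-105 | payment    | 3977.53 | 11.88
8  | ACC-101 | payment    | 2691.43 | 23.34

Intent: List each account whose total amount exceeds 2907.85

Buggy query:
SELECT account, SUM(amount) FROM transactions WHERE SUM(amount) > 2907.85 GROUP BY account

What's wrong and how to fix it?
Bug: WHERE runs before GROUP BY, so aggregates aren't available there

Fix: Use HAVING (which filters groups after aggregation) instead of WHERE

Corrected query:
SELECT account, SUM(amount) FROM transactions GROUP BY account HAVING SUM(amount) > 2907.85

Result:
account | SUM(amount)
--------+------------
ACC-101 | 12855.78   
ACC-105 | 7121.4     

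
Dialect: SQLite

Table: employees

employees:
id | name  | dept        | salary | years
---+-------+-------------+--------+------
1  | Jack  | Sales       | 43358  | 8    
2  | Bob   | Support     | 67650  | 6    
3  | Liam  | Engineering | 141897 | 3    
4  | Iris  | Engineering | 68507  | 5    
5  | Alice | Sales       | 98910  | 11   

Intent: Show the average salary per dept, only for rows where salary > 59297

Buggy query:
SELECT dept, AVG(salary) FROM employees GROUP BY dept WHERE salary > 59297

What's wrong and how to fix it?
Bug: WHERE cannot follow GROUP BY

Fix: Place WHERE between FROM and GROUP BY

Corrected query:
SELECT dept, AVG(salary) FROM employees WHERE salary > 59297 GROUP BY dept

Result:
dept        | AVG(salary)
------------+------------
Engineering | 105202     
Sales       | 98910      
Support     | 67650      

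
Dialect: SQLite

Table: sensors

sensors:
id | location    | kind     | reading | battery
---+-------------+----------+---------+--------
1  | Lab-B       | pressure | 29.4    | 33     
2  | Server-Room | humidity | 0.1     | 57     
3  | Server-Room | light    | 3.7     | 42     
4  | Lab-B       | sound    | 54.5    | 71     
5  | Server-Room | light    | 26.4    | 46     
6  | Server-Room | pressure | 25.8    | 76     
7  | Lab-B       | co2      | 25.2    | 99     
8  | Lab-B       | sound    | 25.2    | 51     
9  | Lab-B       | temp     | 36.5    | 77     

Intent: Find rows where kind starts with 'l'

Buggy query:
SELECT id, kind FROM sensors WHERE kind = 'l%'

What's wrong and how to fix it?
Bug: Wildcards only work with LIKE; '=' treats '%' as a literal character

Fix: Replace '=' with LIKE so 'l%' is treated as a pattern

Corrected query:
SELECT id, kind FROM sensors WHERE kind LIKE 'l%'

Result:
id | kind 
---+------
3  | light
5  | light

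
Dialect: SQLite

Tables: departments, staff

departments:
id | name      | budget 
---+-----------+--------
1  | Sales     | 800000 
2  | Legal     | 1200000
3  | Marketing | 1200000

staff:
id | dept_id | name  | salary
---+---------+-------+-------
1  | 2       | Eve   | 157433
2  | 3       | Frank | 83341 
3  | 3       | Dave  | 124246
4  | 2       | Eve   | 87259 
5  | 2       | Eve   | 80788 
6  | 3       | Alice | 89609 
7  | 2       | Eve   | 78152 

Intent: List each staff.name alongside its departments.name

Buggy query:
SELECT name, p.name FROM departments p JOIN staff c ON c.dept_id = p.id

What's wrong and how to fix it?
Bug: Both tables have a 'name' column; the unqualified reference is ambiguous

Fix: Prefix ambiguous columns with the table alias

Corrected query:
SELECT c.name, p.name FROM departments p JOIN staff c ON c.dept_id = p.id

Result:
name  | name     
------+----------
Eve   | Legal    
Frank | Marketing
Dave  | Marketing
Eve   | Legal    
Eve   | Legal    
Alice | Marketing
Eve   | Legal    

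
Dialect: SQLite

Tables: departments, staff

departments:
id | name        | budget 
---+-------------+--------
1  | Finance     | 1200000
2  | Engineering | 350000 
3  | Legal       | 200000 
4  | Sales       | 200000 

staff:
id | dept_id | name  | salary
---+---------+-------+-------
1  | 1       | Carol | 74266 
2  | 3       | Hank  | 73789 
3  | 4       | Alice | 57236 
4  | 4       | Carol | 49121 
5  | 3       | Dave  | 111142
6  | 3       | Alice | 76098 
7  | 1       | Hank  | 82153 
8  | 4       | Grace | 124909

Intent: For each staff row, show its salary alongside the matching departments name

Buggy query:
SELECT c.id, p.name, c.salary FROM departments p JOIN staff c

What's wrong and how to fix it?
Bug: Missing join condition: each staff row is matched to all departments rows instead of just its own

Fix: Add ON c.dept_id = p.id to the JOIN

Corrected query:
SELECT c.id, p.name, c.salary FROM departments p JOIN staff c ON c.dept_id = p.id

Result:
id | name    | salary
---+---------+-------
1  | Finance | 74266 
2  | Legal   | 73789 
3  | Sales   | 57236 
4  | Sales   | 49121 
5  | Legal   | 111142
6  | Legal   | 76098 
7  | Finance | 82153 
8  | Sales   | 124909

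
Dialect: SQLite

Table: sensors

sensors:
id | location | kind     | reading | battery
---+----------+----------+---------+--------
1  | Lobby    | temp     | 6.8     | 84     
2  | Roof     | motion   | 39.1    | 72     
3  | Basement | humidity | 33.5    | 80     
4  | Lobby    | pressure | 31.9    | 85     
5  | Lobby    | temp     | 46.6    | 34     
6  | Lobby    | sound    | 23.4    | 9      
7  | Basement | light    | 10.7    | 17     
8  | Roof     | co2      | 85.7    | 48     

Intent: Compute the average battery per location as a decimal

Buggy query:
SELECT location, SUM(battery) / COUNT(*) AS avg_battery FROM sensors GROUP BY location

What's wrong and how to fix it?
Bug: SUM(battery) and COUNT(*) are both integers; the division truncates the fractional part

Fix: Cast one side to REAL so the division keeps the fractional part

Corrected query:
SELECT location, SUM(battery) * 1.0 / COUNT(*) AS avg_battery FROM sensors GROUP BY location

Result:
location | avg_battery
---------+------------
Basement | 48.5       
Lobby    | 53         
Roof     | 60         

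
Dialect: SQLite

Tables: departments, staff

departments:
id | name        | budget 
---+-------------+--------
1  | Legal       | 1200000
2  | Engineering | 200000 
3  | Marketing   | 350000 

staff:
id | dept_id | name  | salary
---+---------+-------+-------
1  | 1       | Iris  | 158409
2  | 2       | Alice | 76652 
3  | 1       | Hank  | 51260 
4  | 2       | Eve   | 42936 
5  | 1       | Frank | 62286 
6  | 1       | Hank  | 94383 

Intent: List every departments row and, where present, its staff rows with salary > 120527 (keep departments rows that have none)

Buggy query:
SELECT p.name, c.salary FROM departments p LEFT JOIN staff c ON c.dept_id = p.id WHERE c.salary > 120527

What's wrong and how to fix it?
Bug: A WHERE condition on the right-hand table after LEFT JOIN drops unmatched parents

Fix: Put 'c.salary > 120527' in the JOIN's ON clause instead of WHERE

Corrected query:
SELECT p.name, c.salary FROM departments p LEFT JOIN staff c ON c.dept_id = p.id AND c.salary > 120527

Result:
name        | salary
------------+-------
Legal       | 158409
Engineering | NULL  
Marketing   | NULL  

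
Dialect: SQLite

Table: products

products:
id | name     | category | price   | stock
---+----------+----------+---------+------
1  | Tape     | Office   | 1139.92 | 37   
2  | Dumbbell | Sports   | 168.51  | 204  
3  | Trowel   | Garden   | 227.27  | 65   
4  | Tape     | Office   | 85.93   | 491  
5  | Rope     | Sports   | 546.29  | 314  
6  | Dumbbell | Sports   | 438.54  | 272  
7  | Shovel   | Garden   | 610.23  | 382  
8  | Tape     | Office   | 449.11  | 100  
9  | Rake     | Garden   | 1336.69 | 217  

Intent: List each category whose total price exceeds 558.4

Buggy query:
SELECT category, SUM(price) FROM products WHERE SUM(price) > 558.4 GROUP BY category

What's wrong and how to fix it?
Bug: Aggregate functions cannot appear in a WHERE clause

Fix: Use HAVING (which filters groups after aggregation) instead of WHERE

Corrected query:
SELECT category, SUM(price) FROM products GROUP BY category HAVING SUM(price) > 558.4

Result:
category | SUM(price)
---------+-----------
Garden   | 2174.19   
Office   | 1674.96   
Sports   | 1153.34   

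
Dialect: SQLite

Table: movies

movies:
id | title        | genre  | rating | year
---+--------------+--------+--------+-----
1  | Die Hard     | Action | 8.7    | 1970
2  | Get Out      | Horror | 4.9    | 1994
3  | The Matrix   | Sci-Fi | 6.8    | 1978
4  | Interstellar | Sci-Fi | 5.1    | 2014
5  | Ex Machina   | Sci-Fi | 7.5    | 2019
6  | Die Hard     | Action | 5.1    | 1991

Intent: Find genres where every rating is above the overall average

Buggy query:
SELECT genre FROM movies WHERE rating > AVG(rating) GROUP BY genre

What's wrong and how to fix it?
Bug: WHERE evaluates per row before aggregation, so AVG() is unavailable

Fix: Use a subquery for AVG and a HAVING MIN(...) filter so the condition holds for every row in the group

Corrected query:
SELECT genre FROM movies GROUP BY genre HAVING MIN(rating) > (SELECT AVG(rating) FROM movies)

Result:
(no rows)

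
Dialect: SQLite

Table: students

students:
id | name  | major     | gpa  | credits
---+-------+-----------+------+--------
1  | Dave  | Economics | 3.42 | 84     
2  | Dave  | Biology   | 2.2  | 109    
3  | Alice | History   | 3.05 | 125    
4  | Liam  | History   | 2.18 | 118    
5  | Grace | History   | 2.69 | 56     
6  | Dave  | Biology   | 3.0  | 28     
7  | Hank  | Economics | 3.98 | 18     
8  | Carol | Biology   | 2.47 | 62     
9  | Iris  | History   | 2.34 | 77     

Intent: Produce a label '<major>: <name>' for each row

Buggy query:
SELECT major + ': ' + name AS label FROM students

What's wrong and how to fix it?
Bug: '+' is numeric addition; on text columns SQLite converts them to 0 instead of concatenating

Fix: Use the || operator for string concatenation

Corrected query:
SELECT major || ': ' || name AS label FROM students

Result:
label          
---------------
Economics: Dave
Biology: Dave  
History: Alice 
History: Liam  
History: Grace 
Biology: Dave  
Economics: Hank
Biology: Carol 
History: Iris  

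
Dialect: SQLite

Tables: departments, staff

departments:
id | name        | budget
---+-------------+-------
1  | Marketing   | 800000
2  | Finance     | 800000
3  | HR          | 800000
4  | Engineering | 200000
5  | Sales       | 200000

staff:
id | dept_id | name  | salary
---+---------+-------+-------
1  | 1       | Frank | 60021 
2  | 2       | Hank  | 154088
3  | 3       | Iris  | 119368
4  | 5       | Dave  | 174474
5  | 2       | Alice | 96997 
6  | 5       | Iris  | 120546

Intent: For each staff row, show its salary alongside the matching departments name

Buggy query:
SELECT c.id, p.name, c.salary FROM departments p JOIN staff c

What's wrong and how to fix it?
Bug: Missing join condition: each staff row is matched to all departments rows instead of just its own

Fix: Add ON c.dept_id = p.id to the JOIN

Corrected query:
SELECT c.id, p.name, c.salary FROM departments p JOIN staff c ON c.dept_id = p.id

Result:
id | name      | salary
---+-----------+-------
1  | Marketing | 60021 
2  | Finance   | 154088
3  | HR        | 119368
4  | Sales     | 174474
5  | Finance   | 96997 
6  | Sales     | 120546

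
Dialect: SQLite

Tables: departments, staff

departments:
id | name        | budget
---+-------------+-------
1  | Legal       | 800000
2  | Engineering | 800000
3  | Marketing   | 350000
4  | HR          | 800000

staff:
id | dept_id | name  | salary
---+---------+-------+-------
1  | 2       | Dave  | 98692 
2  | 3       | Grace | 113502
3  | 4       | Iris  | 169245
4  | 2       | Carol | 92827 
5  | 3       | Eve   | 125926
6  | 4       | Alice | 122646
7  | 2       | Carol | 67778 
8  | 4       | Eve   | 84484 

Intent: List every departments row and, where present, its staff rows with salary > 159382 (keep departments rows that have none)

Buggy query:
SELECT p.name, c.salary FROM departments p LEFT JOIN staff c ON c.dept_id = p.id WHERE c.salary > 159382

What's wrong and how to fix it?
Bug: A WHERE condition on the right-hand table after LEFT JOIN drops unmatched parents

Fix: Put 'c.salary > 159382' in the JOIN's ON clause instead of WHERE

Corrected query:
SELECT p.name, c.salary FROM departments p LEFT JOIN staff c ON c.dept_id = p.id AND c.salary > 159382

Result:
name        | salary
------------+-------
Legal       | NULL  
Engineering | NULL  
Marketing   | NULL  
HR          | 169245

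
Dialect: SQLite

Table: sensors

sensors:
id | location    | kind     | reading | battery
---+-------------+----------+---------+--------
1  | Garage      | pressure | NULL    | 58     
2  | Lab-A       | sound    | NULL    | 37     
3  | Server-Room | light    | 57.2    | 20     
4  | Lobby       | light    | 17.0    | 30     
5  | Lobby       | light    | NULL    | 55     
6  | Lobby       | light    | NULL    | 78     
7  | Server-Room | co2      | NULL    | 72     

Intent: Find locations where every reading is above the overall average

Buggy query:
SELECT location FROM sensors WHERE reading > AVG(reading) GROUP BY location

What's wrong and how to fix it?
Bug: AVG() is an aggregate; it can't sit directly in WHERE

Fix: Use a subquery for AVG and a HAVING MIN(...) filter so the condition holds for every row in the group

Corrected query:
SELECT location FROM sensors GROUP BY location HAVING MIN(reading) > (SELECT AVG(reading) FROM sensors)

Result:
location   
-----------
Server-Room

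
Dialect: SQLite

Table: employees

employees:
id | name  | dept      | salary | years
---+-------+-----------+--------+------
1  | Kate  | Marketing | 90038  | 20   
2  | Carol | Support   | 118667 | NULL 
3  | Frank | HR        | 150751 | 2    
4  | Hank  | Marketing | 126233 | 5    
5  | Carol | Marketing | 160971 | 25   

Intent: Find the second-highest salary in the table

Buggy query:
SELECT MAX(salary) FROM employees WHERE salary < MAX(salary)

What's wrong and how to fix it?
Bug: The inner MAX is an aggregate inside WHERE, which is not allowed

Fix: Compute the overall MAX in a subquery, then take MAX of rows below it

Corrected query:
SELECT MAX(salary) FROM employees WHERE salary < (SELECT MAX(salary) FROM employees)

Result:
MAX(salary)
-----------
150751     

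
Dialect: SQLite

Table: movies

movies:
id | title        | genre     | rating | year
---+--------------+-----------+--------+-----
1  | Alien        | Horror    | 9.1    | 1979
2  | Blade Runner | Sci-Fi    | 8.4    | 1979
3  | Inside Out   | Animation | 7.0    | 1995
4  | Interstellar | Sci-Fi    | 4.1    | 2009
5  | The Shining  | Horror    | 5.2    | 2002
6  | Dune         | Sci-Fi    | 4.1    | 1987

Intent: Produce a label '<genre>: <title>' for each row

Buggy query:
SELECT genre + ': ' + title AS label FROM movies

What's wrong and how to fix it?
Bug: SQLite uses || for string concatenation; + coerces text to numbers (yielding 0)

Fix: Use the || operator for string concatenation

Corrected query:
SELECT genre || ': ' || title AS label FROM movies

Result:
label                
---------------------
Horror: Alien        
Sci-Fi: Blade Runner 
Animation: Inside Out
Sci-Fi: Interstellar 
Horror: The Shining  
Sci-Fi: Dune         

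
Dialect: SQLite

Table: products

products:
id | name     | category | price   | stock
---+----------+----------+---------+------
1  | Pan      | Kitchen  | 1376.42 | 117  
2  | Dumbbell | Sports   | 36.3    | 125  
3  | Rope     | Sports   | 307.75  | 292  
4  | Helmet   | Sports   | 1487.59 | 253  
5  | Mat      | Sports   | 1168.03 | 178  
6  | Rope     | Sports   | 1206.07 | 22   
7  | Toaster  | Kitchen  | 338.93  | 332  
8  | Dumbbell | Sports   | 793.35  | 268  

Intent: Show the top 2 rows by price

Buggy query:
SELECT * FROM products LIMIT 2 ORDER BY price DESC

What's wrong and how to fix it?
Bug: ORDER BY cannot follow LIMIT; LIMIT is the final clause

Fix: Swap the clauses: ORDER BY first, then LIMIT

Corrected query:
SELECT * FROM products ORDER BY price DESC LIMIT 2

Result:
id | name   | category | price   | stock
---+--------+----------+---------+------
4  | Helmet | Sports   | 1487.59 | 253  
1  | Pan    | Kitchen  | 1376.42 | 117  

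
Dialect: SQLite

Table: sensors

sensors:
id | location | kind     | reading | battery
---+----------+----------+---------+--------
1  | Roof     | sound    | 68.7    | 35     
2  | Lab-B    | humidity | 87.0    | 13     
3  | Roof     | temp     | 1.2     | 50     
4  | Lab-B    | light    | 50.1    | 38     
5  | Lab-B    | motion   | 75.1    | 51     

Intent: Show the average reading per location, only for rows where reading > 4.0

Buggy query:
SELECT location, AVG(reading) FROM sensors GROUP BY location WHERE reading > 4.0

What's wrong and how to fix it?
Bug: WHERE cannot follow GROUP BY

Fix: Move the WHERE clause before GROUP BY

Corrected query:
SELECT location, AVG(reading) FROM sensors WHERE reading > 4.0 GROUP BY location

Result:
location | AVG(reading)
---------+-------------
Lab-B    | 70.733333   
Roof     | 68.7        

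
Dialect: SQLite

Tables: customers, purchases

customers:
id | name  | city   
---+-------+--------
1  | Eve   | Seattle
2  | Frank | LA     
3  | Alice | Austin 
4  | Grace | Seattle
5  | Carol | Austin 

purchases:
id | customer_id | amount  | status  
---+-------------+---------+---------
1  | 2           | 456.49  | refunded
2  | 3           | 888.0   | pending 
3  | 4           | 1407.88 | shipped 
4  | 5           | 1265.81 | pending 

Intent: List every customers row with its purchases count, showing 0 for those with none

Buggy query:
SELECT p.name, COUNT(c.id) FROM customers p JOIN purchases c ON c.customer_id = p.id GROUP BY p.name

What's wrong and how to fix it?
Bug: INNER JOIN drops customers rows that have no matching purchases rows

Fix: Switch to LEFT JOIN to retain unmatched parent rows

Corrected query:
SELECT p.name, COUNT(c.id) FROM customers p LEFT JOIN purchases c ON c.customer_id = p.id GROUP BY p.name

Result:
name  | COUNT(c.id)
------+------------
Alice | 1          
Carol | 1          
Eve   | 0          
Frank | 1          
Grace | 1          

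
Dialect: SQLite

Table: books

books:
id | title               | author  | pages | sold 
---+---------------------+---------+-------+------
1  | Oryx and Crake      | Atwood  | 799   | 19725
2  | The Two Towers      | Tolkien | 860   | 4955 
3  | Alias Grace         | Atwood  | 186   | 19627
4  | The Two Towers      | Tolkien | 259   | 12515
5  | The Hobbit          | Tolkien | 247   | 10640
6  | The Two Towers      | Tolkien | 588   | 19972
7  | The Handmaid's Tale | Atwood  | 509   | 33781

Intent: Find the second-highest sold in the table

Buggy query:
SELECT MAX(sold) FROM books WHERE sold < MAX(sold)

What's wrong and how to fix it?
Bug: MAX(sold) on the right of the comparison is an aggregate-in-WHERE error

Fix: Put the inner MAX in a scalar subquery

Corrected query:
SELECT MAX(sold) FROM books WHERE sold < (SELECT MAX(sold) FROM books)

Result:
MAX(sold)
---------
19972    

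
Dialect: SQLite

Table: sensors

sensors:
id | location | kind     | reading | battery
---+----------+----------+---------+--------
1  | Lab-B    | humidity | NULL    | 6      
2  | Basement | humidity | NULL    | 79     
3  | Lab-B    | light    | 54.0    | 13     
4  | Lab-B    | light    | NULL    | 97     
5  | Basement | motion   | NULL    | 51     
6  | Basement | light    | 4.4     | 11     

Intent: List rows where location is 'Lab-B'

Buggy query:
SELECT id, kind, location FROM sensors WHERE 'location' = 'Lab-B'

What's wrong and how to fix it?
Bug: Single quotes denote string literals in SQL; the column name is being compared as a constant string

Fix: Remove the quotes around the column name (or use double quotes for an identifier)

Corrected query:
SELECT id, kind, location FROM sensors WHERE location = 'Lab-B'

Result:
id | kind     | location
---+----------+---------
1  | humidity | Lab-B   
3  | light    | Lab-B   
4  | light    | Lab-B   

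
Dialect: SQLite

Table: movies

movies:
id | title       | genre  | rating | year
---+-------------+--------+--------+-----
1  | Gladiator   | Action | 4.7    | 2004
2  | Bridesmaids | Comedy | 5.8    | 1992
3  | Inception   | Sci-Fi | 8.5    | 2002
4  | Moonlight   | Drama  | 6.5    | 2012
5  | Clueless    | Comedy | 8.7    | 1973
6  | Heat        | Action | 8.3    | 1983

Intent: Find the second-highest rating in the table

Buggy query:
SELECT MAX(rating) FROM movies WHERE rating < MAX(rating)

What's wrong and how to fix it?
Bug: MAX(rating) on the right of the comparison is an aggregate-in-WHERE error

Fix: Compute the overall MAX in a subquery, then take MAX of rows below it

Corrected query:
SELECT MAX(rating) FROM movies WHERE rating < (SELECT MAX(rating) FROM movies)

Result:
MAX(rating)
-----------
8.5        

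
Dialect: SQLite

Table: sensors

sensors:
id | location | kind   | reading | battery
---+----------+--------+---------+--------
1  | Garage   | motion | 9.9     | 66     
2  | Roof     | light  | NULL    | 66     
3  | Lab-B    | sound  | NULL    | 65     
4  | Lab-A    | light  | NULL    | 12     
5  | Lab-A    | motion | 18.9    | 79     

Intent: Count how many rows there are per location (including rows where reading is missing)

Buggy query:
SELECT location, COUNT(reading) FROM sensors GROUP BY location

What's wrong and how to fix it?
Bug: COUNT(column) counts non-NULL values only; rows with NULL reading aren't counted

Fix: Replace COUNT(reading) with COUNT(*)

Corrected query:
SELECT location, COUNT(*) FROM sensors GROUP BY location

Result:
location | COUNT(*)
---------+---------
Garage   | 1       
Lab-A    | 2       
Lab-B    | 1       
Roof     | 1       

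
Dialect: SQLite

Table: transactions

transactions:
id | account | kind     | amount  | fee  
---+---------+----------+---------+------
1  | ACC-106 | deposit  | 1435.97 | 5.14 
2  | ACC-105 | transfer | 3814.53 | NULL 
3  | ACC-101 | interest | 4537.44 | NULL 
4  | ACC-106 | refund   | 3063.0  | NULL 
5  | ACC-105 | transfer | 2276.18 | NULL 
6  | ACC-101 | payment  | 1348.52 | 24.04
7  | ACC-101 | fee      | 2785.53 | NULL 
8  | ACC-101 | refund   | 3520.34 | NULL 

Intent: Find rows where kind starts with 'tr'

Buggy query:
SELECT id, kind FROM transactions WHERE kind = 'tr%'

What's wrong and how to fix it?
Bug: Wildcards only work with LIKE; '=' treats '%' as a literal character

Fix: Replace '=' with LIKE so 'tr%' is treated as a pattern

Corrected query:
SELECT id, kind FROM transactions WHERE kind LIKE 'tr%'

Result:
id | kind    
---+---------
2  | transfer
5  | transfer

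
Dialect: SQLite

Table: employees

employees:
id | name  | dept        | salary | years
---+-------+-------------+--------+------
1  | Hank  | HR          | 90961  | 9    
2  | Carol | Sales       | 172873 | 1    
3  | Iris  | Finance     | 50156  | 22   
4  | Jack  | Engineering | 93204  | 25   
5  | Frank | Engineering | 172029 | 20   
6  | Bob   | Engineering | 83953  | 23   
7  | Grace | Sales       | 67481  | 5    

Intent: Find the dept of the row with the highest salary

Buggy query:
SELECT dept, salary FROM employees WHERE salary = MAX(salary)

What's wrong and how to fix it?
Bug: MAX(salary) is an aggregate and cannot be used directly in WHERE

Fix: Use a subquery: WHERE salary = (SELECT MAX(salary) FROM employees)

Corrected query:
SELECT dept, salary FROM employees WHERE salary = (SELECT MAX(salary) FROM employees)

Result:
dept  | salary
------+-------
Sales | 172873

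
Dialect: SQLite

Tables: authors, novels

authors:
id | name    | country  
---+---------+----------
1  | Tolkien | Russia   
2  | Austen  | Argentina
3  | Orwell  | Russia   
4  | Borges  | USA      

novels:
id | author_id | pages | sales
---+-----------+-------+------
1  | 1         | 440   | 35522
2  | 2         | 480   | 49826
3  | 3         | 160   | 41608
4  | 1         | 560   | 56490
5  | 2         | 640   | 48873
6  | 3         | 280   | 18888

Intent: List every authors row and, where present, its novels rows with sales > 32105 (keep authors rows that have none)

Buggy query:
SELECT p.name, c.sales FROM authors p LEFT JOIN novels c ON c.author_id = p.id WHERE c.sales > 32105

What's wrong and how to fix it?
Bug: Filtering c.sales in WHERE discards the NULL rows produced by LEFT JOIN, turning it into an inner join

Fix: Move the right-table condition into the ON clause so unmatched parents are kept

Corrected query:
SELECT p.name, c.sales FROM authors p LEFT JOIN novels c ON c.author_id = p.id AND c.sales > 32105

Result:
name    | sales
--------+------
Tolkien | 35522
Tolkien | 56490
Austen  | 48873
Austen  | 49826
Orwell  | 41608
Borges  | NULL 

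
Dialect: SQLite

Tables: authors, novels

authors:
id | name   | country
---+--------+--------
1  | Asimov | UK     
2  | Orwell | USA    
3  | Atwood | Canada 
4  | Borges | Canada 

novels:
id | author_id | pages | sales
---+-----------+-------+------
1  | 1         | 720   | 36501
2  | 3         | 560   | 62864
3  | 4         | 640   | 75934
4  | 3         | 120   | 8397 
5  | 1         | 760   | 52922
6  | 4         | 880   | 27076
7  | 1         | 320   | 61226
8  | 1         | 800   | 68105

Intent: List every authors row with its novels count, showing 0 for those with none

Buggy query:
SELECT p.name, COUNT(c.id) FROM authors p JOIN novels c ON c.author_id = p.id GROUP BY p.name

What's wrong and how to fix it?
Bug: INNER JOIN drops authors rows that have no matching novels rows

Fix: Switch to LEFT JOIN to retain unmatched parent rows

Corrected query:
SELECT p.name, COUNT(c.id) FROM authors p LEFT JOIN novels c ON c.author_id = p.id GROUP BY p.name

Result:
name   | COUNT(c.id)
-------+------------
Asimov | 4          
Atwood | 2          
Borges | 2          
Orwell | 0          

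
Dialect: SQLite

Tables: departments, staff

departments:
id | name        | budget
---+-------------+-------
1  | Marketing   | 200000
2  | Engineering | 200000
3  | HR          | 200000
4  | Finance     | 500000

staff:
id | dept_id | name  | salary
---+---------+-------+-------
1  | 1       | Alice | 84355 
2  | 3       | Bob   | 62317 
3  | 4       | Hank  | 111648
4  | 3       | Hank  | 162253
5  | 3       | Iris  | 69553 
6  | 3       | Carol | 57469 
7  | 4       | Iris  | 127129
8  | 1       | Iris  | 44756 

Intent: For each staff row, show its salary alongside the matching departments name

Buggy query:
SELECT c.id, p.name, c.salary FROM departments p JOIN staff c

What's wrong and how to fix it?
Bug: Missing join condition: each staff row is matched to all departments rows instead of just its own

Fix: Add ON c.dept_id = p.id to the JOIN

Corrected query:
SELECT c.id, p.name, c.salary FROM departments p JOIN staff c ON c.dept_id = p.id

Result:
id | name      | salary
---+-----------+-------
1  | Marketing | 84355 
2  | HR        | 62317 
3  | Finance   | 111648
4  | HR        | 162253
5  | HR        | 69553 
6  | HR        | 57469 
7  | Finance   | 127129
8  | Marketing | 44756 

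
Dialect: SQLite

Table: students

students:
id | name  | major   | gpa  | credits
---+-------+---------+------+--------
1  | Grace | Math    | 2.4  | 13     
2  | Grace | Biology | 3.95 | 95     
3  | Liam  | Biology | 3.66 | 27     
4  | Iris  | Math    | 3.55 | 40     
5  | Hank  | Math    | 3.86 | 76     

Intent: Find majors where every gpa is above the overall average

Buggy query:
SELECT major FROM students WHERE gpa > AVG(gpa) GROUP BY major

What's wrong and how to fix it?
Bug: WHERE evaluates per row before aggregation, so AVG() is unavailable

Fix: Compute the overall average in a scalar subquery and compare each group's MIN against it in HAVING

Corrected query:
SELECT major FROM students GROUP BY major HAVING MIN(gpa) > (SELECT AVG(gpa) FROM students)

Result:
major  
-------
Biology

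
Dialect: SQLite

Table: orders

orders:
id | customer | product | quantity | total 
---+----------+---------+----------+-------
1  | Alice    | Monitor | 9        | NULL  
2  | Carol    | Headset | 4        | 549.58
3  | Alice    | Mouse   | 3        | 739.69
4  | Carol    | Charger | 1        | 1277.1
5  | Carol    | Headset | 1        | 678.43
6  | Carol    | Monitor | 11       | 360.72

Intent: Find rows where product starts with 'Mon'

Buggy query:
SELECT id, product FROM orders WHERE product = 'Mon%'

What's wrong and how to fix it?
Bug: '=' compares the literal string including the % character; pattern matching needs LIKE

Fix: Replace '=' with LIKE so 'Mon%' is treated as a pattern

Corrected query:
SELECT id, product FROM orders WHERE product LIKE 'Mon%'

Result:
id | product
---+--------
1  | Monitor
6  | Monitor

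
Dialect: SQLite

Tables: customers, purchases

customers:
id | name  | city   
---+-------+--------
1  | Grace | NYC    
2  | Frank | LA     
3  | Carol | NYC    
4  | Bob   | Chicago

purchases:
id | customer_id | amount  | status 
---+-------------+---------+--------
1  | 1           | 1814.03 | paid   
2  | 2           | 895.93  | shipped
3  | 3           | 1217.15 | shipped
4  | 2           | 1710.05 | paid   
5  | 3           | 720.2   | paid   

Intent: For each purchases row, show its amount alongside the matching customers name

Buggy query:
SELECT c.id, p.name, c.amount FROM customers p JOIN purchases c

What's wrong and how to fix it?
Bug: JOIN with no ON clause produces a cartesian product; every purchases row pairs with every customers row

Fix: Specify the join condition linking the foreign key to the parent id

Corrected query:
SELECT c.id, p.name, c.amount FROM customers p JOIN purchases c ON c.customer_id = p.id

Result:
id | name  | amount 
---+-------+--------
1  | Grace | 1814.03
2  | Frank | 895.93 
3  | Carol | 1217.15
4  | Frank | 1710.05
5  | Carol | 720.2  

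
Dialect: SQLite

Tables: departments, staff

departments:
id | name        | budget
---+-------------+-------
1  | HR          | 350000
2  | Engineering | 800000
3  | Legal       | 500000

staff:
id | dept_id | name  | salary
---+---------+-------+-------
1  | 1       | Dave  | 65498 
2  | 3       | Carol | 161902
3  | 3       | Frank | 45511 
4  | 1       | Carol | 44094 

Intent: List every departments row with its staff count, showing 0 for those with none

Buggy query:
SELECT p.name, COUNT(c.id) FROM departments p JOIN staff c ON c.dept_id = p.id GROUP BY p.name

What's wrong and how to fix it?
Bug: INNER JOIN drops departments rows that have no matching staff rows

Fix: Switch to LEFT JOIN to retain unmatched parent rows

Corrected query:
SELECT p.name, COUNT(c.id) FROM departments p LEFT JOIN staff c ON c.dept_id = p.id GROUP BY p.name

Result:
name        | COUNT(c.id)
------------+------------
Engineering | 0          
HR          | 2          
Legal       | 2          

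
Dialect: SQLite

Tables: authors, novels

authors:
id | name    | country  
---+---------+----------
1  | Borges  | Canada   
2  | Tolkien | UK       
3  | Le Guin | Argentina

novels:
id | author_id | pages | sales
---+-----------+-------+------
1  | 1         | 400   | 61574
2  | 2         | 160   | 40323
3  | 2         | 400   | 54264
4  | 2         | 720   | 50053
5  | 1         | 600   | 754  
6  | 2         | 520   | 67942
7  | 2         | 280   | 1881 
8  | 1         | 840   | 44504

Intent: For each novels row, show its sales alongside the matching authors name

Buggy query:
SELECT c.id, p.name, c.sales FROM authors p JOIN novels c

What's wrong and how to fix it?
Bug: JOIN with no ON clause produces a cartesian product; every novels row pairs with every authors row

Fix: Add ON c.author_id = p.id to the JOIN

Corrected query:
SELECT c.id, p.name, c.sales FROM authors p JOIN novels c ON c.author_id = p.id

Result:
id | name    | sales
---+---------+------
1  | Borges  | 61574
2  | Tolkien | 40323
3  | Tolkien | 54264
4  | Tolkien | 50053
5  | Borges  | 754  
6  | Tolkien | 67942
7  | Tolkien | 1881 
8  | Borges  | 44504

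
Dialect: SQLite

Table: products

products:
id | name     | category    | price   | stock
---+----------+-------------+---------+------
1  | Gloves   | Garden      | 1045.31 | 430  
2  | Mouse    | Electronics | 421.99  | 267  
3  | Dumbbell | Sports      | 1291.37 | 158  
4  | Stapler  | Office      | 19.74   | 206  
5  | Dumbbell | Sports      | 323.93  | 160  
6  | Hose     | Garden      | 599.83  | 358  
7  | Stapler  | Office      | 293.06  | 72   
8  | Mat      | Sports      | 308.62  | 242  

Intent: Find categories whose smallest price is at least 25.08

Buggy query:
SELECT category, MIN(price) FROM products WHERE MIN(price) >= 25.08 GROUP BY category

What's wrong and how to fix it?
Bug: Aggregates like MIN are computed per group after WHERE runs

Fix: Use HAVING for the per-group MIN condition

Corrected query:
SELECT category, MIN(price) FROM products GROUP BY category HAVING MIN(price) >= 25.08

Result:
category    | MIN(price)
------------+-----------
Electronics | 421.99    
Garden      | 599.83    
Sports      | 308.62    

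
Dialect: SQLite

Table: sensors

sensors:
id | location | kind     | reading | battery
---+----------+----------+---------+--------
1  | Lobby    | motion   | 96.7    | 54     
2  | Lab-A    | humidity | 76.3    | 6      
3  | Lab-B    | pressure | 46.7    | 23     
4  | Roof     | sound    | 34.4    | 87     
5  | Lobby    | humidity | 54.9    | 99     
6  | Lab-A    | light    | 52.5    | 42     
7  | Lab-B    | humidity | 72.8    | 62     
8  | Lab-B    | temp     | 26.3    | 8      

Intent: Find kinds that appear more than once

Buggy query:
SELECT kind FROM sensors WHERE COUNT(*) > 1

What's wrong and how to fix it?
Bug: COUNT(*) is an aggregate and cannot be used in WHERE

Fix: GROUP BY kind, then filter groups with HAVING COUNT(*) > 1

Corrected query:
SELECT kind FROM sensors GROUP BY kind HAVING COUNT(*) > 1

Result:
kind    
--------
humidity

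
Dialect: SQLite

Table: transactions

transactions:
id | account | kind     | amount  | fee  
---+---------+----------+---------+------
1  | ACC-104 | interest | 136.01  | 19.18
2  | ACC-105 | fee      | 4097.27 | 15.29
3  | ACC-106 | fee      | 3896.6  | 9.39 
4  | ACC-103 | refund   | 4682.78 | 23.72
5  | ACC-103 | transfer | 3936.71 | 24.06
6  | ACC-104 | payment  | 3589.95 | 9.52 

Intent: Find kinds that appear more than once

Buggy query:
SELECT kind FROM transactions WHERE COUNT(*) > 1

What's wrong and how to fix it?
Bug: COUNT(*) is an aggregate and cannot be used in WHERE

Fix: Group first, then use HAVING for the count condition

Corrected query:
SELECT kind FROM transactions GROUP BY kind HAVING COUNT(*) > 1

Result:
kind
----
fee 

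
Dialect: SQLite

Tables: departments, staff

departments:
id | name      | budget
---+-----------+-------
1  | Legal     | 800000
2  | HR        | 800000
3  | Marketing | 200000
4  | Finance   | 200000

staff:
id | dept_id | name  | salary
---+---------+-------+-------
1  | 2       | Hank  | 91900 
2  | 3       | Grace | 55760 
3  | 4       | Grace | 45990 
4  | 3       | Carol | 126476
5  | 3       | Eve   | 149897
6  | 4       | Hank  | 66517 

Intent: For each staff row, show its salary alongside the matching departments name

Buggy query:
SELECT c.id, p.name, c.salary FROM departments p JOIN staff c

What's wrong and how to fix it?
Bug: Missing join condition: each staff row is matched to all departments rows instead of just its own

Fix: Add ON c.dept_id = p.id to the JOIN

Corrected query:
SELECT c.id, p.name, c.salary FROM departments p JOIN staff c ON c.dept_id = p.id

Result:
id | name      | salary
---+-----------+-------
1  | HR        | 91900 
2  | Marketing | 55760 
3  | Finance   | 45990 
4  | Marketing | 126476
5  | Marketing | 149897
6  | Finance   | 66517 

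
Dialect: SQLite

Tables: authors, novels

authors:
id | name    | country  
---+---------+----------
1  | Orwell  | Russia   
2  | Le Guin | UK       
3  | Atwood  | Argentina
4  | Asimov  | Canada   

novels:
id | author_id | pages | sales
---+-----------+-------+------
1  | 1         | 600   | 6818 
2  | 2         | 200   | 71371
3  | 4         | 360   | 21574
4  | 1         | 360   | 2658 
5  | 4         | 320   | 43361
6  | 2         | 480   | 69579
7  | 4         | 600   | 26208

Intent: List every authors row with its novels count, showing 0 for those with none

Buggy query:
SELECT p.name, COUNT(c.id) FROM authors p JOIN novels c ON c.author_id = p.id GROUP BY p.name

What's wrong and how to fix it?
Bug: INNER JOIN drops authors rows that have no matching novels rows

Fix: Switch to LEFT JOIN to retain unmatched parent rows

Corrected query:
SELECT p.name, COUNT(c.id) FROM authors p LEFT JOIN novels c ON c.author_id = p.id GROUP BY p.name

Result:
name    | COUNT(c.id)
--------+------------
Asimov  | 3          
Atwood  | 0          
Le Guin | 2          
Orwell  | 2          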